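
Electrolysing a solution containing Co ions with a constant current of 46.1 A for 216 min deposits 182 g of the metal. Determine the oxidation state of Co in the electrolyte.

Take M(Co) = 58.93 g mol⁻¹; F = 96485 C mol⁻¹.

+2

Q = I·t = 46.10 A × 12960 s = 597500 C, so n(e⁻) = 597500/96485 = 6.192 mol.
n(Co) deposited = 182 / 58.93 = 3.088 mol.
Electrons per atom = n(e⁻)/n(Co) = 6.192 / 3.088 = 2.00 ≈ 2, so the ion is Co²⁺.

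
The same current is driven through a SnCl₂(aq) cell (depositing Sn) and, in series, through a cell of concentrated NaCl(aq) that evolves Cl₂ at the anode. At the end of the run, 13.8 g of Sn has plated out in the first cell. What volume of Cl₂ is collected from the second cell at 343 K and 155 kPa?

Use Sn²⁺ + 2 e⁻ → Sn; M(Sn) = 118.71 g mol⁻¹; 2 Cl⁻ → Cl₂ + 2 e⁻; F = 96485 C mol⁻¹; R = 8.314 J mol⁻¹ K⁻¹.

n(Sn) = 13.8 / 118.71 = 0.1162 mol, so n(e⁻) = 2 × 0.1162 = 0.2325 mol.
The cells are in series, so the same 0.2325 mol of electrons passes through the second cell.
2 Cl⁻ → Cl₂ + 2 e⁻ — 2 mol e⁻ per mol Cl₂, so n(Cl₂) = 0.2325/2 = 0.1162 mol.
V = nRT/P = (0.1162 × 8.314 × 343) / (155 × 10³) = 0.00214 m³ = 2.14 L.

2.14 L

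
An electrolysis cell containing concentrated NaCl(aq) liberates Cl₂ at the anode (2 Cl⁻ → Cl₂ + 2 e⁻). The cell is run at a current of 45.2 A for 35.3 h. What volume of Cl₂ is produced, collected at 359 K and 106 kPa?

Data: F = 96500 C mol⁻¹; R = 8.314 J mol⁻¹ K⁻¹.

838 L

Q = I·t = 45.20 A × 127080 s = 5744000 C.
n(e⁻) = Q/F = 5744000 / 96500 = 59.52 mol.
2 electrons are transferred per Cl₂ molecule, so n(Cl₂) = 59.52 / 2 = 29.76 mol.
V = nRT/P = (29.76 × 8.314 × 359) / (106 × 10³ Pa) = 0.838 m³ = 838 L.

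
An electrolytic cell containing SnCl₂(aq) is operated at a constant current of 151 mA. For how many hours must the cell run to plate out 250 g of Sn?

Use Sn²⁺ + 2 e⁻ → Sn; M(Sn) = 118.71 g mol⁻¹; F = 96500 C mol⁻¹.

n(Sn) = m/M = 250 / 118.71 = 2.106 mol.
Each Sn atom requires 2 electrons, so n(e⁻) = 2 × 2.106 = 4.212 mol.
Q = n(e⁻)·F = 4.212 × 96500 = 406500 C.
t = Q/I = 406500 / 0.1510 A = 2692000 s = 748 h.

748 h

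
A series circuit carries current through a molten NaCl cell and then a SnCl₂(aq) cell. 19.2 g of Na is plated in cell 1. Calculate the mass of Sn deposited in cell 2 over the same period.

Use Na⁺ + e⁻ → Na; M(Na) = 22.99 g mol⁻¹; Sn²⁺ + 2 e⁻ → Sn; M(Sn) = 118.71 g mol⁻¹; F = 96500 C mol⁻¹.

n(Na) = 19.2 / 22.99 = 0.8351 mol.
Since Na⁺ + e⁻ → Na, n(e⁻) passed = 1 × 0.8351 = 0.8351 mol.
Cells in series carry the same charge, so the same 0.8351 mol of electrons passes through cell 2.
Sn²⁺ + 2 e⁻ → Sn, so n(Sn) = 0.8351 / 2 = 0.4176 mol.
m(Sn) = 0.4176 × 118.71 = 49.6 g.

49.6 g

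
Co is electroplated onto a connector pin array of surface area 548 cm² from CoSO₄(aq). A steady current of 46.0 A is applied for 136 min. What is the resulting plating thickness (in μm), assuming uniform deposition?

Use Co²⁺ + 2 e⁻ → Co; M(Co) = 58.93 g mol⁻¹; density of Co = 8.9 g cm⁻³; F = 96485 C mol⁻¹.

235 μm

Q = I·t = 46.00 × 8160.0 = 375400 C; n(e⁻) = 3.890 mol.
n(Co) = n(e⁻)/2 = 1.945 mol, so m = 1.945 × 58.93 = 114.6 g.
Volume = m/ρ = 114.6 / 8.9 = 12.88 cm³.
Thickness = V/A = 12.88 / 548 = 0.0235 cm = 235 μm.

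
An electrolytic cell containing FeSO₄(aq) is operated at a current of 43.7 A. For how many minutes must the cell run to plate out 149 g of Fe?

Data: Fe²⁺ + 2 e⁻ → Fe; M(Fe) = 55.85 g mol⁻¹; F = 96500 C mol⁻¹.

n(Fe) = m/M = 149 / 55.85 = 2.668 mol.
Each Fe atom requires 2 electrons, so n(e⁻) = 2 × 2.668 = 5.336 mol.
Q = n(e⁻)·F = 5.336 × 96500 = 514900 C.
t = Q/I = 514900 / 43.70 A = 11780 s = 196 min.

196 min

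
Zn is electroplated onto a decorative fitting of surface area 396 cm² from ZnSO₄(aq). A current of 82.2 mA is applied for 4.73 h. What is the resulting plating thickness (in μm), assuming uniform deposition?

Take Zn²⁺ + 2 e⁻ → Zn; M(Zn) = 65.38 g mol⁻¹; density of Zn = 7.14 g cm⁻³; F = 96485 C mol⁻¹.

1.68 μm

Q = I·t = 0.08220 × 17028 = 1400 C; n(e⁻) = 0.01451 mol.
n(Zn) = n(e⁻)/2 = 0.007253 mol, so m = 0.007253 × 65.38 = 0.4742 g.
Volume = m/ρ = 0.4742 / 7.14 = 0.06642 cm³.
Thickness = V/A = 0.06642 / 396 = 1.68 × 10⁻⁴ cm = 1.68 μm.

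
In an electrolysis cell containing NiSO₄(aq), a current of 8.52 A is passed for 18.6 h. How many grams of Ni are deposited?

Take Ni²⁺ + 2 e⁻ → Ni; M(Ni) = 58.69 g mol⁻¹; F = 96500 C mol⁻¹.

Q = I·t = 8.520 A × 66960 s = 570500 C.
n(e⁻) = Q/F = 570500 / 96500 = 5.912 mol.
Ni²⁺ + 2 e⁻ → Ni, so n(Ni) = n(e⁻)/2 = 2.956 mol.
m = n·M = 2.956 × 58.69 = 173 g.

173 g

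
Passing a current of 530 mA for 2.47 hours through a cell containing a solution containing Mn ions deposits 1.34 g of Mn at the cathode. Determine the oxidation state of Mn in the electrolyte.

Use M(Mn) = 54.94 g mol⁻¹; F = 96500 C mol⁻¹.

+2

Q = I·t = 0.5300 A × 8892.0 s = 4713 C, so n(e⁻) = 4713/96500 = 0.04884 mol.
n(Mn) deposited = 1.34 / 54.94 = 0.02439 mol.
Electrons per atom = n(e⁻)/n(Mn) = 0.04884 / 0.02439 = 2.00 ≈ 2, so the ion is Mn²⁺.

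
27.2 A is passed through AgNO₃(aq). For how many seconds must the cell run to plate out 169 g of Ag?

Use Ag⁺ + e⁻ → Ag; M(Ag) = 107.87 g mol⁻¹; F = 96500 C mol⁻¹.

n(Ag) = m/M = 169 / 107.87 = 1.567 mol.
Each Ag atom requires 1 electron, so n(e⁻) = 1 × 1.567 = 1.567 mol.
Q = n(e⁻)·F = 1.567 × 96500 = 151200 C.
t = Q/I = 151200 / 27.20 A = 5558 s.

5560 s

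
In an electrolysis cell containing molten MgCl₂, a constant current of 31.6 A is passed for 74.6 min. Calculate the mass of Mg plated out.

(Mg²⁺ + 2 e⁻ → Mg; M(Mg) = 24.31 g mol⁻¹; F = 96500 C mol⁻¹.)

17.8 g

Q = I·t = 31.60 A × 4476.0 s = 141400 C.
n(e⁻) = Q/F = 141400 / 96500 = 1.466 mol.
Mg²⁺ + 2 e⁻ → Mg, so n(Mg) = n(e⁻)/2 = 0.7329 mol.
m = n·M = 0.7329 × 24.31 = 17.8 g.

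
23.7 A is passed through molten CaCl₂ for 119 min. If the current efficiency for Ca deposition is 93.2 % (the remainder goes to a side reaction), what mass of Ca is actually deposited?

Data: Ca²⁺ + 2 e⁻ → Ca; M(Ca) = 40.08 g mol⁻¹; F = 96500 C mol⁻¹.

32.8 g

Q = I·t = 23.70 × 7140.0 = 169200 C.
n(e⁻) = 169200/96500 = 1.754 mol; theoretically n(Ca) = 1.754/2 = 0.8768 mol, m_theo = 35.14 g.
At 93.2 % efficiency, m_actual = 0.932 × 35.14 = 32.8 g.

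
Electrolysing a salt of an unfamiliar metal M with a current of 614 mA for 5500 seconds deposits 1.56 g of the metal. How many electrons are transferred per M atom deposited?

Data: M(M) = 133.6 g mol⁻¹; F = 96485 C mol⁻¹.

3

Q = I·t = 0.6140 A × 5500.0 s = 3377 C, so n(e⁻) = 3377/96485 = 0.03500 mol.
n(M) deposited = 1.56 / 133.6 = 0.01168 mol.
Electrons per atom = n(e⁻)/n(M) = 0.03500 / 0.01168 = 3.00 ≈ 3, so the ion is M³⁺.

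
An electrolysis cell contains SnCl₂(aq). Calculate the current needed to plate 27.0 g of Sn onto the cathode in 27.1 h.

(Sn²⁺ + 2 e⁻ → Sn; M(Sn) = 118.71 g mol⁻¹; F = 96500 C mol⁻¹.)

0.450 A

n(Sn) = 27.0 / 118.71 = 0.2274 mol.
n(e⁻) = 2 × 0.2274 = 0.4549 mol.
Q = n(e⁻)·F = 0.4549 × 96500 = 43900 C.
I = Q/t = 43900 / 97560 s = 0.450 A.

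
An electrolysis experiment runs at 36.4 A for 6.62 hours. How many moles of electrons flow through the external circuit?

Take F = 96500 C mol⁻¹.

8.99 mol

Q = I·t = 36.40 A × 23832 s = 867500 C.
n(e⁻) = Q/F = 867500 / 96500 = 8.99 mol.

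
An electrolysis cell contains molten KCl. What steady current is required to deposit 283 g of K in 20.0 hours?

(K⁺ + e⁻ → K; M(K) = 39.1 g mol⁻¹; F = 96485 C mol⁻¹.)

n(K) = 283 / 39.1 = 7.238 mol.
n(e⁻) = 1 × 7.238 = 7.238 mol.
Q = n(e⁻)·F = 7.238 × 96485 = 698300 C.
I = Q/t = 698300 / 72000 s = 9.70 A.

9.70 A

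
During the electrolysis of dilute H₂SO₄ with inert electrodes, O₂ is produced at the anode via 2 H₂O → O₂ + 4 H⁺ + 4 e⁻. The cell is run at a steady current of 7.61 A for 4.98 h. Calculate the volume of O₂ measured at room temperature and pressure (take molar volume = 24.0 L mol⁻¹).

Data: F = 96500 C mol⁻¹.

8.48 L

Q = I·t = 7.610 A × 17928 s = 136400 C.
n(e⁻) = Q/F = 136400 / 96500 = 1.414 mol.
4 electrons are transferred per O₂ molecule, so n(O₂) = 1.414 / 4 = 0.3535 mol.
V = n × V_m = 0.3535 × 24.0 = 8.48 L.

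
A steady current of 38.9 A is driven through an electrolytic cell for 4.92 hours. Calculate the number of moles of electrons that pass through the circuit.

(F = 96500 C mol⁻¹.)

Q = I·t = 38.90 A × 17712 s = 689000 C.
n(e⁻) = Q/F = 689000 / 96500 = 7.14 mol.

7.14 mol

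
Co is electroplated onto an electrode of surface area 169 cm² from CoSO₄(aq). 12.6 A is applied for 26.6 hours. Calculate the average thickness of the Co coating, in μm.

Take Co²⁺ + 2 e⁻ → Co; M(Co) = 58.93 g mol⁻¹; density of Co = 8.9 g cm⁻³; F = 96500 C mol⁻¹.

Q = I·t = 12.60 × 95760 = 1207000 C; n(e⁻) = 12.50 mol.
n(Co) = n(e⁻)/2 = 6.252 mol, so m = 6.252 × 58.93 = 368.4 g.
Volume = m/ρ = 368.4 / 8.9 = 41.39 cm³.
Thickness = V/A = 41.39 / 169 = 0.245 cm = 2450 μm.

2450 μm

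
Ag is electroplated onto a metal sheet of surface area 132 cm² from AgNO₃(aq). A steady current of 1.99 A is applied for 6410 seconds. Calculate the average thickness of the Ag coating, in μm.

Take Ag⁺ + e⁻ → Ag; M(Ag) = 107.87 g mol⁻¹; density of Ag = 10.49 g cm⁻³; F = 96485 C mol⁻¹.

103 μm

Q = I·t = 1.990 × 6410.0 = 12760 C; n(e⁻) = 0.1322 mol.
n(Ag) = n(e⁻)/1 = 0.1322 mol, so m = 0.1322 × 107.87 = 14.26 g.
Volume = m/ρ = 14.26 / 10.49 = 1.359 cm³.
Thickness = V/A = 1.359 / 132 = 0.0103 cm = 103 μm.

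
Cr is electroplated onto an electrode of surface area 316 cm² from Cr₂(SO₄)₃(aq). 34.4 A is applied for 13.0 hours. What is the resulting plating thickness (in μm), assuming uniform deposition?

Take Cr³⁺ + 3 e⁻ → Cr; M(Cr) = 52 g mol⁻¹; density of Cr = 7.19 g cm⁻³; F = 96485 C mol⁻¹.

1270 μm

Q = I·t = 34.40 × 46800 = 1610000 C; n(e⁻) = 16.69 mol.
n(Cr) = n(e⁻)/3 = 5.562 mol, so m = 5.562 × 52 = 289.2 g.
Volume = m/ρ = 289.2 / 7.19 = 40.23 cm³.
Thickness = V/A = 40.23 / 316 = 0.127 cm = 1270 μm.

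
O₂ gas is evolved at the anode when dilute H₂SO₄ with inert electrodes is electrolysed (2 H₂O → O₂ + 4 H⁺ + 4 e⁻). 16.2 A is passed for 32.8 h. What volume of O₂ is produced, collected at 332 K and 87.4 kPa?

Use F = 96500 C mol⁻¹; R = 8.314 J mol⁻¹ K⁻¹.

157 L

Q = I·t = 16.20 A × 118080 s = 1913000 C.
n(e⁻) = Q/F = 1913000 / 96500 = 19.82 mol.
4 electrons are transferred per O₂ molecule, so n(O₂) = 19.82 / 4 = 4.956 mol.
V = nRT/P = (4.956 × 8.314 × 332) / (87.4 × 10³ Pa) = 0.157 m³ = 157 L.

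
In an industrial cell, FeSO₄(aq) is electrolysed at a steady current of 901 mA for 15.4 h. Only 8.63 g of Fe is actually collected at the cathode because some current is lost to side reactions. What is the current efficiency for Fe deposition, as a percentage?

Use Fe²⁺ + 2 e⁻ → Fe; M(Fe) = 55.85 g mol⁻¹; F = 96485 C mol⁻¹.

59.7 %

Q = I·t = 0.9010 × 55440 = 49950 C; n(e⁻) = 49950/96485 = 0.5177 mol.
Theoretical n(Fe) = n(e⁻)/2 = 0.2589 mol, i.e. m_theo = 0.2589 × 55.85 = 14.46 g.
Efficiency = m_actual / m_theo = 8.63 / 14.46 = 59.7 %.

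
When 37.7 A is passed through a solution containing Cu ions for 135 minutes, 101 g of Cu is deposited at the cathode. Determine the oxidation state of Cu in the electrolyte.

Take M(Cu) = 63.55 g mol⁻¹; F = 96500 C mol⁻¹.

+2

Q = I·t = 37.70 A × 8100.0 s = 305400 C, so n(e⁻) = 305400/96500 = 3.164 mol.
n(Cu) deposited = 101 / 63.55 = 1.589 mol.
Electrons per atom = n(e⁻)/n(Cu) = 3.164 / 1.589 = 1.99 ≈ 2, so the ion is Cu²⁺.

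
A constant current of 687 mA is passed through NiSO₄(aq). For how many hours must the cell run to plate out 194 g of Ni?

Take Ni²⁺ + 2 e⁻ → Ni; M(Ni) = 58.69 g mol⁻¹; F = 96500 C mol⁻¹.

n(Ni) = m/M = 194 / 58.69 = 3.306 mol.
Each Ni atom requires 2 electrons, so n(e⁻) = 2 × 3.306 = 6.611 mol.
Q = n(e⁻)·F = 6.611 × 96500 = 638000 C.
t = Q/I = 638000 / 0.6870 A = 928600 s = 258 h.

258 h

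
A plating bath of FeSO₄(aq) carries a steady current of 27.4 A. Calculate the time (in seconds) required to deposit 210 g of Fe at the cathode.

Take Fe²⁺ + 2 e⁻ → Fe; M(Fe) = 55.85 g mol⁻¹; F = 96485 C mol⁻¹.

26500 s

n(Fe) = m/M = 210 / 55.85 = 3.760 mol.
Each Fe atom requires 2 electrons, so n(e⁻) = 2 × 3.760 = 7.520 mol.
Q = n(e⁻)·F = 7.520 × 96485 = 725600 C.
t = Q/I = 725600 / 27.40 A = 26480 s.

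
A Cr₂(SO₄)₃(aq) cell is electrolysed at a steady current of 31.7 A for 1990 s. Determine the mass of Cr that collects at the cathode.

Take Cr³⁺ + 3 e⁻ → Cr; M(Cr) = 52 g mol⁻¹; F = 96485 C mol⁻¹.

11.3 g

Q = I·t = 31.70 A × 1990.0 s = 63080 C.
n(e⁻) = Q/F = 63080 / 96485 = 0.6538 mol.
Cr³⁺ + 3 e⁻ → Cr, so n(Cr) = n(e⁻)/3 = 0.2179 mol.
m = n·M = 0.2179 × 52 = 11.3 g.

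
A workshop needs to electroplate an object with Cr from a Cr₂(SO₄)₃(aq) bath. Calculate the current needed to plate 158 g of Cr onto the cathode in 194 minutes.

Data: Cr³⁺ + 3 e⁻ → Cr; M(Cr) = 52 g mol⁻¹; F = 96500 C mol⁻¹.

n(Cr) = 158 / 52 = 3.038 mol.
n(e⁻) = 3 × 3.038 = 9.115 mol.
Q = n(e⁻)·F = 9.115 × 96500 = 879600 C.
I = Q/t = 879600 / 11640 s = 75.6 A.

75.6 A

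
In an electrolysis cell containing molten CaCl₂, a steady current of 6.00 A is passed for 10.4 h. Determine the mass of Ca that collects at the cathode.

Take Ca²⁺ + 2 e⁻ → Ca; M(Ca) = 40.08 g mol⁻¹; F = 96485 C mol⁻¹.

Q = I·t = 6.000 A × 37440 s = 224600 C.
n(e⁻) = Q/F = 224600 / 96485 = 2.328 mol.
Ca²⁺ + 2 e⁻ → Ca, so n(Ca) = n(e⁻)/2 = 1.164 mol.
m = n·M = 1.164 × 40.08 = 46.7 g.

46.7 g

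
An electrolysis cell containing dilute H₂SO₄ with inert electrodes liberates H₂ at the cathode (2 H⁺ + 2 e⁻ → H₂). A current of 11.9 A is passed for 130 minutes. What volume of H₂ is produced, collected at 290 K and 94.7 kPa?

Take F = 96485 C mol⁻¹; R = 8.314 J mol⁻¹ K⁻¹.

12.2 L

Q = I·t = 11.90 A × 7800.0 s = 92820 C.
n(e⁻) = Q/F = 92820 / 96485 = 0.9620 mol.
2 electrons are transferred per H₂ molecule, so n(H₂) = 0.9620 / 2 = 0.4810 mol.
V = nRT/P = (0.4810 × 8.314 × 290) / (94.7 × 10³ Pa) = 0.0122 m³ = 12.2 L.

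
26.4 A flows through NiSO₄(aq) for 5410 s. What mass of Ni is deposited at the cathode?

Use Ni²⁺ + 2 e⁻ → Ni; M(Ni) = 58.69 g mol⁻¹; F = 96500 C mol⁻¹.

43.4 g

Q = I·t = 26.40 A × 5410.0 s = 142800 C.
n(e⁻) = Q/F = 142800 / 96500 = 1.480 mol.
Ni²⁺ + 2 e⁻ → Ni, so n(Ni) = n(e⁻)/2 = 0.7400 mol.
m = n·M = 0.7400 × 58.69 = 43.4 g.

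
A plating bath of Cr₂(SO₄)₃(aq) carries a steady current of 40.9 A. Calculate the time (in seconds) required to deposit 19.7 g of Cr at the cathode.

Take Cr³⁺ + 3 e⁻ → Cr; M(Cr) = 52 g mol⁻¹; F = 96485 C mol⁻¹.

n(Cr) = m/M = 19.7 / 52 = 0.3788 mol.
Each Cr atom requires 3 electrons, so n(e⁻) = 3 × 0.3788 = 1.137 mol.
Q = n(e⁻)·F = 1.137 × 96485 = 109700 C.
t = Q/I = 109700 / 40.90 A = 2681 s.

2680 s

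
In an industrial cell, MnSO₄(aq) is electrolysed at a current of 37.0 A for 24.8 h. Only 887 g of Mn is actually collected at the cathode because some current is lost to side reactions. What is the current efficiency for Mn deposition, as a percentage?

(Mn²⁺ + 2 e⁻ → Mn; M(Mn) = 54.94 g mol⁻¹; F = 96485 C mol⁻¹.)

Q = I·t = 37.00 × 89280 = 3303000 C; n(e⁻) = 3303000/96485 = 34.24 mol.
Theoretical n(Mn) = n(e⁻)/2 = 17.12 mol, i.e. m_theo = 17.12 × 54.94 = 940.5 g.
Efficiency = m_actual / m_theo = 887 / 940.5 = 94.3 %.

94.3 %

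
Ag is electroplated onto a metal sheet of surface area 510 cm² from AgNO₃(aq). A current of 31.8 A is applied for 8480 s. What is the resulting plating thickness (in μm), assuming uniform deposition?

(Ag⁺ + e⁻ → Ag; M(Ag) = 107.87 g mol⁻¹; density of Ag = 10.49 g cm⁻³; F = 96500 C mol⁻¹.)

563 μm

Q = I·t = 31.80 × 8480.0 = 269700 C; n(e⁻) = 2.794 mol.
n(Ag) = n(e⁻)/1 = 2.794 mol, so m = 2.794 × 107.87 = 301.4 g.
Volume = m/ρ = 301.4 / 10.49 = 28.74 cm³.
Thickness = V/A = 28.74 / 510 = 0.0563 cm = 563 μm.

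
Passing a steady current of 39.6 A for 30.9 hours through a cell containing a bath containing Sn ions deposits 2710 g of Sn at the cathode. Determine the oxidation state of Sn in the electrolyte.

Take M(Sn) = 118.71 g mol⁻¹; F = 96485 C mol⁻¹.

+2

Q = I·t = 39.60 A × 111240 s = 4405000 C, so n(e⁻) = 4405000/96485 = 45.66 mol.
n(Sn) deposited = 2710 / 118.71 = 22.83 mol.
Electrons per atom = n(e⁻)/n(Sn) = 45.66 / 22.83 = 2.00 ≈ 2, so the ion is Sn²⁺.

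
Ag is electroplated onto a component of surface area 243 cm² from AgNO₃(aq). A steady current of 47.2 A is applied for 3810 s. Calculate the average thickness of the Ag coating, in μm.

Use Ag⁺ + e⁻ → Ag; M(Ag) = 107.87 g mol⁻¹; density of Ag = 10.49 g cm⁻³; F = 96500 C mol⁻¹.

789 μm

Q = I·t = 47.20 × 3810.0 = 179800 C; n(e⁻) = 1.864 mol.
n(Ag) = n(e⁻)/1 = 1.864 mol, so m = 1.864 × 107.87 = 201.0 g.
Volume = m/ρ = 201.0 / 10.49 = 19.16 cm³.
Thickness = V/A = 19.16 / 243 = 0.0789 cm = 789 μm.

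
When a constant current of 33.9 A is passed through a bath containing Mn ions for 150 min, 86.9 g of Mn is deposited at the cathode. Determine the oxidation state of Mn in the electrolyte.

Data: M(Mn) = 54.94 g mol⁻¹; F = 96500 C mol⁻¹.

+2

Q = I·t = 33.90 A × 9000.0 s = 305100 C, so n(e⁻) = 305100/96500 = 3.162 mol.
n(Mn) deposited = 86.9 / 54.94 = 1.582 mol.
Electrons per atom = n(e⁻)/n(Mn) = 3.162 / 1.582 = 2.00 ≈ 2, so the ion is Mn²⁺.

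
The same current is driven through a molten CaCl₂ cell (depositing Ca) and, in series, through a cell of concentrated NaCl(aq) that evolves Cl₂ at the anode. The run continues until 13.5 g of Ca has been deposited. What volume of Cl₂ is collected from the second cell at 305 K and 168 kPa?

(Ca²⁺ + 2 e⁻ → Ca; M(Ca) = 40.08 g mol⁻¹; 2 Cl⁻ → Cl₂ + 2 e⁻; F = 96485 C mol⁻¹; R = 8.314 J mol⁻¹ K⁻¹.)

5.08 L

n(Ca) = 13.5 / 40.08 = 0.3368 mol, so n(e⁻) = 2 × 0.3368 = 0.6737 mol.
The cells are in series, so the same 0.6737 mol of electrons passes through the second cell.
2 Cl⁻ → Cl₂ + 2 e⁻ — 2 mol e⁻ per mol Cl₂, so n(Cl₂) = 0.6737/2 = 0.3368 mol.
V = nRT/P = (0.3368 × 8.314 × 305) / (168 × 10³) = 0.00508 m³ = 5.08 L.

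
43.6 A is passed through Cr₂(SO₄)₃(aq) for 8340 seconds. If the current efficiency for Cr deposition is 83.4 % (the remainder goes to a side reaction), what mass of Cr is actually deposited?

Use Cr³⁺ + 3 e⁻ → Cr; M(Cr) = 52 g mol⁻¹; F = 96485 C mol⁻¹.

Q = I·t = 43.60 × 8340.0 = 363600 C.
n(e⁻) = 363600/96485 = 3.769 mol; theoretically n(Cr) = 3.769/3 = 1.256 mol, m_theo = 65.32 g.
At 83.4 % efficiency, m_actual = 0.834 × 65.32 = 54.5 g.

54.5 g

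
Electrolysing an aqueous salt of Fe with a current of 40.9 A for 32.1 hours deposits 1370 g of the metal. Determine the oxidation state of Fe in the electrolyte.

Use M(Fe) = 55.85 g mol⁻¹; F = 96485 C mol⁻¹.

+2

Q = I·t = 40.90 A × 115560 s = 4726000 C, so n(e⁻) = 4726000/96485 = 48.99 mol.
n(Fe) deposited = 1370 / 55.85 = 24.53 mol.
Electrons per atom = n(e⁻)/n(Fe) = 48.99 / 24.53 = 2.00 ≈ 2, so the ion is Fe²⁺.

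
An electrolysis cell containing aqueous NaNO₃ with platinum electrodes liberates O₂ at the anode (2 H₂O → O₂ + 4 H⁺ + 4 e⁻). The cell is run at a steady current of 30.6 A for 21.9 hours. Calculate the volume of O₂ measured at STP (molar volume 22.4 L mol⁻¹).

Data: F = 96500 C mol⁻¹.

Q = I·t = 30.60 A × 78840 s = 2413000 C.
n(e⁻) = Q/F = 2413000 / 96500 = 25.00 mol.
4 electrons are transferred per O₂ molecule, so n(O₂) = 25.00 / 4 = 6.250 mol.
V = n × V_m = 6.250 × 22.4 = 140 L.

140 L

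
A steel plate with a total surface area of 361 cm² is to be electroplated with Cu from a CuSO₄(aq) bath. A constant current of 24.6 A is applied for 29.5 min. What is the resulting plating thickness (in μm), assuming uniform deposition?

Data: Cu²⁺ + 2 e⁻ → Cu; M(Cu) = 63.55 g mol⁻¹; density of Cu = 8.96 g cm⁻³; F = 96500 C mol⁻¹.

44.3 μm

Q = I·t = 24.60 × 1770.0 = 43540 C; n(e⁻) = 0.4512 mol.
n(Cu) = n(e⁻)/2 = 0.2256 mol, so m = 0.2256 × 63.55 = 14.34 g.
Volume = m/ρ = 14.34 / 8.96 = 1.600 cm³.
Thickness = V/A = 1.600 / 361 = 0.00443 cm = 44.3 μm.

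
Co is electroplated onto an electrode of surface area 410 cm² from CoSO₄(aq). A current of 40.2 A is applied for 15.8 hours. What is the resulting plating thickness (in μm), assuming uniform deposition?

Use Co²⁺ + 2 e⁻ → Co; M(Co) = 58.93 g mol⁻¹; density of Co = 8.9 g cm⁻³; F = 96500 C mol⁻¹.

Q = I·t = 40.20 × 56880 = 2287000 C; n(e⁻) = 23.70 mol.
n(Co) = n(e⁻)/2 = 11.85 mol, so m = 11.85 × 58.93 = 698.2 g.
Volume = m/ρ = 698.2 / 8.9 = 78.45 cm³.
Thickness = V/A = 78.45 / 410 = 0.191 cm = 1910 μm.

1910 μm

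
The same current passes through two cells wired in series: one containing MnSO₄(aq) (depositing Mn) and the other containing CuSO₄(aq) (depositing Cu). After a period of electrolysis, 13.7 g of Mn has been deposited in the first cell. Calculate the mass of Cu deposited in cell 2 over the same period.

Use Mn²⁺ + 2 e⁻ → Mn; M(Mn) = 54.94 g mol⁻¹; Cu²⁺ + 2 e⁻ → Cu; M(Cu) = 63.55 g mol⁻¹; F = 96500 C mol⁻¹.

15.8 g

n(Mn) = 13.7 / 54.94 = 0.2494 mol.
Since Mn²⁺ + 2 e⁻ → Mn, n(e⁻) passed = 2 × 0.2494 = 0.4987 mol.
Cells in series carry the same charge, so the same 0.4987 mol of electrons passes through cell 2.
Cu²⁺ + 2 e⁻ → Cu, so n(Cu) = 0.4987 / 2 = 0.2494 mol.
m(Cu) = 0.2494 × 63.55 = 15.8 g.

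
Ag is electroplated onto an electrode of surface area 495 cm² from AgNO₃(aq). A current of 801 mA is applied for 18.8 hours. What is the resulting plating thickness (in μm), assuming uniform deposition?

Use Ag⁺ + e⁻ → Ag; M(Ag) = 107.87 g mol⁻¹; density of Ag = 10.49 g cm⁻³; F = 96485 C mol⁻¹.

Q = I·t = 0.8010 × 67680 = 54210 C; n(e⁻) = 0.5619 mol.
n(Ag) = n(e⁻)/1 = 0.5619 mol, so m = 0.5619 × 107.87 = 60.61 g.
Volume = m/ρ = 60.61 / 10.49 = 5.778 cm³.
Thickness = V/A = 5.778 / 495 = 0.0117 cm = 117 μm.

117 μm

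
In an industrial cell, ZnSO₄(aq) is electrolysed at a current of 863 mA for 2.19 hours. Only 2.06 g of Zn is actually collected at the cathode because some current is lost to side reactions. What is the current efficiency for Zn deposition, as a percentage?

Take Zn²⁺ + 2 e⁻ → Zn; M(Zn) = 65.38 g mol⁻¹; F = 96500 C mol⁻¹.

Q = I·t = 0.8630 × 7884.0 = 6804 C; n(e⁻) = 6804/96500 = 0.07051 mol.
Theoretical n(Zn) = n(e⁻)/2 = 0.03525 mol, i.e. m_theo = 0.03525 × 65.38 = 2.305 g.
Efficiency = m_actual / m_theo = 2.06 / 2.305 = 89.4 %.

89.4 %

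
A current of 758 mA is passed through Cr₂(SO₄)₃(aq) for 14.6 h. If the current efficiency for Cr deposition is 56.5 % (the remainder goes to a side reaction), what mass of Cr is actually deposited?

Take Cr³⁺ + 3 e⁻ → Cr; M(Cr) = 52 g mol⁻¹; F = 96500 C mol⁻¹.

Q = I·t = 0.7580 × 52560 = 39840 C.
n(e⁻) = 39840/96500 = 0.4129 mol; theoretically n(Cr) = 0.4129/3 = 0.1376 mol, m_theo = 7.156 g.
At 56.5 % efficiency, m_actual = 0.565 × 7.156 = 4.04 g.

4.04 g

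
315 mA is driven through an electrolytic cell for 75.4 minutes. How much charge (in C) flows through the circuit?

Q = I·t = 0.3150 A × 4524.0 s = 1430 C.

1430 C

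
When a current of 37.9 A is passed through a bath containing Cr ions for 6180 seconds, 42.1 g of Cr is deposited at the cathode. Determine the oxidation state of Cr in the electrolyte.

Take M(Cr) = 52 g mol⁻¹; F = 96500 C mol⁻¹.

+3

Q = I·t = 37.90 A × 6180.0 s = 234200 C, so n(e⁻) = 234200/96500 = 2.427 mol.
n(Cr) deposited = 42.1 / 52 = 0.8096 mol.
Electrons per atom = n(e⁻)/n(Cr) = 2.427 / 0.8096 = 3.00 ≈ 3, so the ion is Cr³⁺.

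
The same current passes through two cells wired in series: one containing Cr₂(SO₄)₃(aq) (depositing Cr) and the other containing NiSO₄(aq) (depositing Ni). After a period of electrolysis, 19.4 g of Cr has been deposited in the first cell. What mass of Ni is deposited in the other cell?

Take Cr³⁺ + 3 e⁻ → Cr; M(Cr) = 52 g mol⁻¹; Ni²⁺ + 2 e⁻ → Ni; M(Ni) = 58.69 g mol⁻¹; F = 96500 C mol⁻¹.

32.8 g

n(Cr) = 19.4 / 52 = 0.3731 mol.
Since Cr³⁺ + 3 e⁻ → Cr, n(e⁻) passed = 3 × 0.3731 = 1.119 mol.
Cells in series carry the same charge, so the same 1.119 mol of electrons passes through cell 2.
Ni²⁺ + 2 e⁻ → Ni, so n(Ni) = 1.119 / 2 = 0.5596 mol.
m(Ni) = 0.5596 × 58.69 = 32.8 g.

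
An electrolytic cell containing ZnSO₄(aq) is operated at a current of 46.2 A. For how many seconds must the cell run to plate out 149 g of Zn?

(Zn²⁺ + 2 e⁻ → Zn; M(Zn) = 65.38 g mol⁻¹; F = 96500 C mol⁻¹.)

n(Zn) = m/M = 149 / 65.38 = 2.279 mol.
Each Zn atom requires 2 electrons, so n(e⁻) = 2 × 2.279 = 4.558 mol.
Q = n(e⁻)·F = 4.558 × 96500 = 439800 C.
t = Q/I = 439800 / 46.20 A = 9520 s.

9520 s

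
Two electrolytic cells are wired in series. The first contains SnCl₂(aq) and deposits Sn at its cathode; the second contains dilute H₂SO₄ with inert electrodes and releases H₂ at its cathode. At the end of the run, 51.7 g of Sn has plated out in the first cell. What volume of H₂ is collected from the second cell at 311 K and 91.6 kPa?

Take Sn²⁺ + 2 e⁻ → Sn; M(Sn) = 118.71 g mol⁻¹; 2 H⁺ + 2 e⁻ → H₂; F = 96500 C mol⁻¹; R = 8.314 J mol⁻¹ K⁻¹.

n(Sn) = 51.7 / 118.71 = 0.4355 mol, so n(e⁻) = 2 × 0.4355 = 0.8710 mol.
The cells are in series, so the same 0.8710 mol of electrons passes through the second cell.
2 H⁺ + 2 e⁻ → H₂ — 2 mol e⁻ per mol H₂, so n(H₂) = 0.8710/2 = 0.4355 mol.
V = nRT/P = (0.4355 × 8.314 × 311) / (91.6 × 10³) = 0.0123 m³ = 12.3 L.

12.3 L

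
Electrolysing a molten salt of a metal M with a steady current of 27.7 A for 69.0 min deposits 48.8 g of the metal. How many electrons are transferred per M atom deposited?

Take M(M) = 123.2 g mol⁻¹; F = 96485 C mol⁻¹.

3

Q = I·t = 27.70 A × 4140.0 s = 114700 C, so n(e⁻) = 114700/96485 = 1.189 mol.
n(M) deposited = 48.8 / 123.2 = 0.3961 mol.
Electrons per atom = n(e⁻)/n(M) = 1.189 / 0.3961 = 3.00 ≈ 3, so the ion is M³⁺.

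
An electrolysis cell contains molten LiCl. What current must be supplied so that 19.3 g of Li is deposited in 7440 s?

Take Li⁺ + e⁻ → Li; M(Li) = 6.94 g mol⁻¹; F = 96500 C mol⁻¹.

n(Li) = 19.3 / 6.94 = 2.781 mol.
n(e⁻) = 1 × 2.781 = 2.781 mol.
Q = n(e⁻)·F = 2.781 × 96500 = 268400 C.
I = Q/t = 268400 / 7440.0 s = 36.1 A.

36.1 A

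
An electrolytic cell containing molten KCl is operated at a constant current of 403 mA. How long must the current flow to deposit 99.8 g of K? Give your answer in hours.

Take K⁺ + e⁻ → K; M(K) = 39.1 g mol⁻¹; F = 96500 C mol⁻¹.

n(K) = m/M = 99.8 / 39.1 = 2.552 mol.
Each K atom requires 1 electron, so n(e⁻) = 1 × 2.552 = 2.552 mol.
Q = n(e⁻)·F = 2.552 × 96500 = 246300 C.
t = Q/I = 246300 / 0.4030 A = 611200 s = 170 h.

170 h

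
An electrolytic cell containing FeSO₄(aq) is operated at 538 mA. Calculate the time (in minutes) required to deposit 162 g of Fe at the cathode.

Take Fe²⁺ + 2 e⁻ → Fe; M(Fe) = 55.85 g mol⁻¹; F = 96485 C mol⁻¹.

17300 min

n(Fe) = m/M = 162 / 55.85 = 2.901 mol.
Each Fe atom requires 2 electrons, so n(e⁻) = 2 × 2.901 = 5.801 mol.
Q = n(e⁻)·F = 5.801 × 96485 = 559700 C.
t = Q/I = 559700 / 0.5380 A = 1040000 s = 17300 min.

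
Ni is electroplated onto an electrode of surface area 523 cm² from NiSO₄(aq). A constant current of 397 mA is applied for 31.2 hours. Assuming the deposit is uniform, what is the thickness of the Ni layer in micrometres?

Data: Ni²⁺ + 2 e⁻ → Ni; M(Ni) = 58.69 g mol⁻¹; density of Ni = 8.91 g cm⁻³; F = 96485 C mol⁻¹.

Q = I·t = 0.3970 × 112320 = 44590 C; n(e⁻) = 0.4622 mol.
n(Ni) = n(e⁻)/2 = 0.2311 mol, so m = 0.2311 × 58.69 = 13.56 g.
Volume = m/ρ = 13.56 / 8.91 = 1.522 cm³.
Thickness = V/A = 1.522 / 523 = 0.00291 cm = 29.1 μm.

29.1 μm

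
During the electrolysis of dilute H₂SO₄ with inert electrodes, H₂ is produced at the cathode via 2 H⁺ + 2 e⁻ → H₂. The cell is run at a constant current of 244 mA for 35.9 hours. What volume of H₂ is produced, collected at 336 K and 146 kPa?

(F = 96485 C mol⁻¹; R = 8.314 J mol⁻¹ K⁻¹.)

Q = I·t = 0.2440 A × 129240 s = 31530 C.
n(e⁻) = Q/F = 31530 / 96485 = 0.3268 mol.
2 electrons are transferred per H₂ molecule, so n(H₂) = 0.3268 / 2 = 0.1634 mol.
V = nRT/P = (0.1634 × 8.314 × 336) / (146 × 10³ Pa) = 0.00313 m³ = 3.13 L.

3.13 L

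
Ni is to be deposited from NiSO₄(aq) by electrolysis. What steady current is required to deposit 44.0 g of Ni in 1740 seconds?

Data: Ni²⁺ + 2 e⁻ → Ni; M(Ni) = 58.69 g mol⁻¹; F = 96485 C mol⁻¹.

83.1 A

n(Ni) = 44.0 / 58.69 = 0.7497 mol.
n(e⁻) = 2 × 0.7497 = 1.499 mol.
Q = n(e⁻)·F = 1.499 × 96485 = 144700 C.
I = Q/t = 144700 / 1740.0 s = 83.1 A.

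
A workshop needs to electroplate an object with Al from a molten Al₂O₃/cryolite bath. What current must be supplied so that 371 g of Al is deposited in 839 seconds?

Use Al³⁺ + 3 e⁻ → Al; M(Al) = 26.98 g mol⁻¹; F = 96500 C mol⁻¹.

4740 A

n(Al) = 371 / 26.98 = 13.75 mol.
n(e⁻) = 3 × 13.75 = 41.25 mol.
Q = n(e⁻)·F = 41.25 × 96500 = 3981000 C.
I = Q/t = 3981000 / 839.00 s = 4740 A.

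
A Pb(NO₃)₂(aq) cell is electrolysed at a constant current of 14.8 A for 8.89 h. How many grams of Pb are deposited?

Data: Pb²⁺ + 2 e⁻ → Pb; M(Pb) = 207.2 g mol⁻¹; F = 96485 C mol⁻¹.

509 g

Q = I·t = 14.80 A × 32004 s = 473700 C.
n(e⁻) = Q/F = 473700 / 96485 = 4.909 mol.
Pb²⁺ + 2 e⁻ → Pb, so n(Pb) = n(e⁻)/2 = 2.455 mol.
m = n·M = 2.455 × 207.2 = 509 g.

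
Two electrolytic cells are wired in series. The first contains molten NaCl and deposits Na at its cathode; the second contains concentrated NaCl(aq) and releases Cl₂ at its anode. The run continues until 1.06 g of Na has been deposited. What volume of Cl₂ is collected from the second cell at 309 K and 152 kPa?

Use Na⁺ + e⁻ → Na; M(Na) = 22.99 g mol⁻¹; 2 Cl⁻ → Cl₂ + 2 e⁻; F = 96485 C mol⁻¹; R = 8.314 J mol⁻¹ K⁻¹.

0.390 L

n(Na) = 1.06 / 22.99 = 0.04611 mol, so n(e⁻) = 1 × 0.04611 = 0.04611 mol.
The cells are in series, so the same 0.04611 mol of electrons passes through the second cell.
2 Cl⁻ → Cl₂ + 2 e⁻ — 2 mol e⁻ per mol Cl₂, so n(Cl₂) = 0.04611/2 = 0.02305 mol.
V = nRT/P = (0.02305 × 8.314 × 309) / (152 × 10³) = 3.90 × 10⁻⁴ m³ = 0.390 L.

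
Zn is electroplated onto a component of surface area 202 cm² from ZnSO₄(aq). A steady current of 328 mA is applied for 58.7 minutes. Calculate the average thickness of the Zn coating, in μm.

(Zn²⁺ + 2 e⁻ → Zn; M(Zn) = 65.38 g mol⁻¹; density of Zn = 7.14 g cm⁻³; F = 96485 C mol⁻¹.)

Q = I·t = 0.3280 × 3522.0 = 1155 C; n(e⁻) = 0.01197 mol.
n(Zn) = n(e⁻)/2 = 0.005987 mol, so m = 0.005987 × 65.38 = 0.3914 g.
Volume = m/ρ = 0.3914 / 7.14 = 0.05482 cm³.
Thickness = V/A = 0.05482 / 202 = 2.71 × 10⁻⁴ cm = 2.71 μm.

2.71 μm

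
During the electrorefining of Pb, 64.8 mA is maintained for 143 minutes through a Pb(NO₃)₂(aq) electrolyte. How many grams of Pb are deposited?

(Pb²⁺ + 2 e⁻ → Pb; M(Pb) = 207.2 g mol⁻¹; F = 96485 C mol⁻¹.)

Q = I·t = 0.06480 A × 8580.0 s = 556.0 C.
n(e⁻) = Q/F = 556.0 / 96485 = 0.005762 mol.
Pb²⁺ + 2 e⁻ → Pb, so n(Pb) = n(e⁻)/2 = 0.002881 mol.
m = n·M = 0.002881 × 207.2 = 0.597 g.

0.597 g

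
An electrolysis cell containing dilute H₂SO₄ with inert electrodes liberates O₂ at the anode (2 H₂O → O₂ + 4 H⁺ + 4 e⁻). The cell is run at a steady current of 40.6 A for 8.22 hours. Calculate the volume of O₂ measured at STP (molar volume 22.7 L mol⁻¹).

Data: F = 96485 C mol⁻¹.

Q = I·t = 40.60 A × 29592 s = 1201000 C.
n(e⁻) = Q/F = 1201000 / 96485 = 12.45 mol.
4 electrons are transferred per O₂ molecule, so n(O₂) = 12.45 / 4 = 3.113 mol.
V = n × V_m = 3.113 × 22.7 = 70.7 L.

70.7 L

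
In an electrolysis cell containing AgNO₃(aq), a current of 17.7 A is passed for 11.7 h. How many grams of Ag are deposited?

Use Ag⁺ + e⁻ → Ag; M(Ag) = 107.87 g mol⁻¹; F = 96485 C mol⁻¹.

833 g

Q = I·t = 17.70 A × 42120 s = 745500 C.
n(e⁻) = Q/F = 745500 / 96485 = 7.727 mol.
Ag⁺ + e⁻ → Ag, so n(Ag) = n(e⁻)/1 = 7.727 mol.
m = n·M = 7.727 × 107.87 = 833 g.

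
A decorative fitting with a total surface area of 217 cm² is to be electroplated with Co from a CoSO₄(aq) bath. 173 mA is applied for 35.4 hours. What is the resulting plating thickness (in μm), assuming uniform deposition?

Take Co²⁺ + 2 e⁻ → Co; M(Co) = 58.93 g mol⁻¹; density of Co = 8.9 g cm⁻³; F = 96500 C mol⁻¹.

Q = I·t = 0.1730 × 127440 = 22050 C; n(e⁻) = 0.2285 mol.
n(Co) = n(e⁻)/2 = 0.1142 mol, so m = 0.1142 × 58.93 = 6.732 g.
Volume = m/ρ = 6.732 / 8.9 = 0.7564 cm³.
Thickness = V/A = 0.7564 / 217 = 0.00349 cm = 34.9 μm.

34.9 μm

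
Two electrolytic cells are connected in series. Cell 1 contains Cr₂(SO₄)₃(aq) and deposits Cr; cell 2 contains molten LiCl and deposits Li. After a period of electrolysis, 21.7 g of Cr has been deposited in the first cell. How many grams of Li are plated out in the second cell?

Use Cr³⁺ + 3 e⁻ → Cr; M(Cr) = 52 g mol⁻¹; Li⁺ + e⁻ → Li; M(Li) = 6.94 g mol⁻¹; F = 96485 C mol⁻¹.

n(Cr) = 21.7 / 52 = 0.4173 mol.
Since Cr³⁺ + 3 e⁻ → Cr, n(e⁻) passed = 3 × 0.4173 = 1.252 mol.
Cells in series carry the same charge, so the same 1.252 mol of electrons passes through cell 2.
Li⁺ + e⁻ → Li, so n(Li) = 1.252 / 1 = 1.252 mol.
m(Li) = 1.252 × 6.94 = 8.69 g.

8.69 g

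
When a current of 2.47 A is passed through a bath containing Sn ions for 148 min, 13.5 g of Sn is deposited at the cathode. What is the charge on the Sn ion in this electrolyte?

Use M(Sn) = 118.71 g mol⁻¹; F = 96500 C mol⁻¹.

Q = I·t = 2.470 A × 8880.0 s = 21930 C, so n(e⁻) = 21930/96500 = 0.2273 mol.
n(Sn) deposited = 13.5 / 118.71 = 0.1137 mol.
Electrons per atom = n(e⁻)/n(Sn) = 0.2273 / 0.1137 = 2.00 ≈ 2, so the ion is Sn²⁺.

+2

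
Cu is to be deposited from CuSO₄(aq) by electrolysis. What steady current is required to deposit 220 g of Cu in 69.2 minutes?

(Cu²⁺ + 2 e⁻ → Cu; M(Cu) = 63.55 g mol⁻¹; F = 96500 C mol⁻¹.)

n(Cu) = 220 / 63.55 = 3.462 mol.
n(e⁻) = 2 × 3.462 = 6.924 mol.
Q = n(e⁻)·F = 6.924 × 96500 = 668100 C.
I = Q/t = 668100 / 4152.0 s = 161 A.

161 A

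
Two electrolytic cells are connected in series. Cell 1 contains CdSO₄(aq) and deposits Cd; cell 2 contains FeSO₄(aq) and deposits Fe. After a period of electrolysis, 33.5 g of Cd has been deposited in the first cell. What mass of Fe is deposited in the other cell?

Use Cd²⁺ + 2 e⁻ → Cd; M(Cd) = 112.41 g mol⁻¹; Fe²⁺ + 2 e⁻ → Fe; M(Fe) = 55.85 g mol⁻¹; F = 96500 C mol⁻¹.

16.6 g

n(Cd) = 33.5 / 112.41 = 0.2980 mol.
Since Cd²⁺ + 2 e⁻ → Cd, n(e⁻) passed = 2 × 0.2980 = 0.5960 mol.
Cells in series carry the same charge, so the same 0.5960 mol of electrons passes through cell 2.
Fe²⁺ + 2 e⁻ → Fe, so n(Fe) = 0.5960 / 2 = 0.2980 mol.
m(Fe) = 0.2980 × 55.85 = 16.6 g.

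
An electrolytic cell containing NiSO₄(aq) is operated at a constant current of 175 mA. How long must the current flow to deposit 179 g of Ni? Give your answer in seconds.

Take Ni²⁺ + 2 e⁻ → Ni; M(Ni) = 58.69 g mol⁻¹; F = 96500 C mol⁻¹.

3.36 × 10⁶ s

n(Ni) = m/M = 179 / 58.69 = 3.050 mol.
Each Ni atom requires 2 electrons, so n(e⁻) = 2 × 3.050 = 6.100 mol.
Q = n(e⁻)·F = 6.100 × 96500 = 588600 C.
t = Q/I = 588600 / 0.1750 A = 3364000 s.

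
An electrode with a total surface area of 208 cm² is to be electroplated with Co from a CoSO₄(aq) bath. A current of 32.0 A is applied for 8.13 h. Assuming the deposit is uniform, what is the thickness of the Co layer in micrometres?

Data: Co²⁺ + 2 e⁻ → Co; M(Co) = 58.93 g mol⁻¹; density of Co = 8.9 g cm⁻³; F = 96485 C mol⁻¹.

1550 μm

Q = I·t = 32.00 × 29268 = 936600 C; n(e⁻) = 9.707 mol.
n(Co) = n(e⁻)/2 = 4.853 mol, so m = 4.853 × 58.93 = 286.0 g.
Volume = m/ρ = 286.0 / 8.9 = 32.14 cm³.
Thickness = V/A = 32.14 / 208 = 0.155 cm = 1550 μm.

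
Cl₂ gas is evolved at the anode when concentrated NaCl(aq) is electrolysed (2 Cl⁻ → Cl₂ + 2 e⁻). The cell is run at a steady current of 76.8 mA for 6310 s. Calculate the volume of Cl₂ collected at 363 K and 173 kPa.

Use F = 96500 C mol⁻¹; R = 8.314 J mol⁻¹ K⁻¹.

Q = I·t = 0.07680 A × 6310.0 s = 484.6 C.
n(e⁻) = Q/F = 484.6 / 96500 = 0.005022 mol.
2 electrons are transferred per Cl₂ molecule, so n(Cl₂) = 0.005022 / 2 = 0.002511 mol.
V = nRT/P = (0.002511 × 8.314 × 363) / (173 × 10³ Pa) = 4.38 × 10⁻⁵ m³ = 0.0438 L.

0.0438 L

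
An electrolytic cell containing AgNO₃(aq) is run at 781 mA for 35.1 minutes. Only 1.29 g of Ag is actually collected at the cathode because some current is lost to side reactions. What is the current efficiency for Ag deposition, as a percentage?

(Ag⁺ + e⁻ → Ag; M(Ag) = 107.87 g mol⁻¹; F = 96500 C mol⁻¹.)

Q = I·t = 0.7810 × 2106.0 = 1645 C; n(e⁻) = 1645/96500 = 0.01704 mol.
Theoretical n(Ag) = n(e⁻)/1 = 0.01704 mol, i.e. m_theo = 0.01704 × 107.87 = 1.839 g.
Efficiency = m_actual / m_theo = 1.29 / 1.839 = 70.2 %.

70.2 %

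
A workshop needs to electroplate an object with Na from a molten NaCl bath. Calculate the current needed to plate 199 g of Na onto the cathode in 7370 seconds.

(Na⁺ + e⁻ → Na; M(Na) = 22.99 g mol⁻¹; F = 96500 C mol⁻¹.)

113 A

n(Na) = 199 / 22.99 = 8.656 mol.
n(e⁻) = 1 × 8.656 = 8.656 mol.
Q = n(e⁻)·F = 8.656 × 96500 = 835300 C.
I = Q/t = 835300 / 7370.0 s = 113 A.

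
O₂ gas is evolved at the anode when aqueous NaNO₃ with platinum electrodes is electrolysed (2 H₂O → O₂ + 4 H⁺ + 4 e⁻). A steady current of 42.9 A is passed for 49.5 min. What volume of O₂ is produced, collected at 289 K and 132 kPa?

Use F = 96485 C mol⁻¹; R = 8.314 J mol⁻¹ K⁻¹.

Q = I·t = 42.90 A × 2970.0 s = 127400 C.
n(e⁻) = Q/F = 127400 / 96485 = 1.321 mol.
4 electrons are transferred per O₂ molecule, so n(O₂) = 1.321 / 4 = 0.3301 mol.
V = nRT/P = (0.3301 × 8.314 × 289) / (132 × 10³ Pa) = 0.00601 m³ = 6.01 L.

6.01 L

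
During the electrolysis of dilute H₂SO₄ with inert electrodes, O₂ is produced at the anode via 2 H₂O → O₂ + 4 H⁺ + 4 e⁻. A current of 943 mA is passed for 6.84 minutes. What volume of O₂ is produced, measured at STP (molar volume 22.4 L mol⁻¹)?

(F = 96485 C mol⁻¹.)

0.0225 L

Q = I·t = 0.9430 A × 410.40 s = 387.0 C.
n(e⁻) = Q/F = 387.0 / 96485 = 0.004011 mol.
4 electrons are transferred per O₂ molecule, so n(O₂) = 0.004011 / 4 = 0.001003 mol.
V = n × V_m = 0.001003 × 22.4 = 0.0225 L.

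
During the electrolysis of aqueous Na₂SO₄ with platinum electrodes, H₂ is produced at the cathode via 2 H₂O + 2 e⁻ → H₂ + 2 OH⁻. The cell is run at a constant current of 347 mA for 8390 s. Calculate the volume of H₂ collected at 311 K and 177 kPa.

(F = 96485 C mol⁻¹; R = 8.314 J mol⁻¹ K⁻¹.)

Q = I·t = 0.3470 A × 8390.0 s = 2911 C.
n(e⁻) = Q/F = 2911 / 96485 = 0.03017 mol.
2 electrons are transferred per H₂ molecule, so n(H₂) = 0.03017 / 2 = 0.01509 mol.
V = nRT/P = (0.01509 × 8.314 × 311) / (177 × 10³ Pa) = 2.20 × 10⁻⁴ m³ = 0.220 L.

0.220 L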